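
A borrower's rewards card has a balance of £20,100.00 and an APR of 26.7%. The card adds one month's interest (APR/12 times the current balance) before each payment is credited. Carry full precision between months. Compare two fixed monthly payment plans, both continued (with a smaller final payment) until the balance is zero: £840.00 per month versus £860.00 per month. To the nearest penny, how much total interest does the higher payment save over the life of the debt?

Monthly rate r = 26.7%/12 = 2.225% = 0.02225.
At £840.00/mo: n = ⌈−ln(1 − rB₀/P)/ln(1+r)⌉ = 35 payments (last £458.75); total interest = total paid − £20,100.00 = £8,918.75.
At £860.00/mo: 34 payments (last £308.13); total interest £8,588.13.
Interest saved = £8,918.75 − £8,588.13 = £330.62.

£330.62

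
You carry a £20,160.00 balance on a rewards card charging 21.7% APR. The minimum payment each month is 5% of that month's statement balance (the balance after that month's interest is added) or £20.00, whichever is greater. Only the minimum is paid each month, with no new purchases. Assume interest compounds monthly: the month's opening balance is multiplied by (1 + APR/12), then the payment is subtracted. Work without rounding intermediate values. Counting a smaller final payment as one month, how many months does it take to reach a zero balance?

Monthly rate r = 21.7%/12 = 1.80833% = 0.0180833.
While 5% of the post-interest balance exceeds £20.00, each month B ← (B·(1+r))·(1 − 0.05), i.e. B shrinks by the factor (1+r)·0.95 = 0.96718.
This holds for months 1–119. Entering month 120 the balance is £380.03; 5% of the post-interest balance is now below £20.00, so the flat £20.00 minimum applies from here.
From month 120 a fixed £20.00 at rate r clears £380.03 in 24 more payments. Total: 119 + 24 = 143 months.

143 months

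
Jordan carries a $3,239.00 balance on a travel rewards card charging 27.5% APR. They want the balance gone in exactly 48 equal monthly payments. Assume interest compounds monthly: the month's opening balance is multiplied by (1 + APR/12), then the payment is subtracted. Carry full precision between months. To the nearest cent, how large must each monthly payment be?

$111.96

Monthly rate r = 27.5%/12 = 2.29167% = 0.0229167.
Level-payment amortization: P = B₀·r / (1 − (1+r)^(−n)) = 3239.00·0.0229167 / (1 − 1.02292^(−48)).
Denominator 1 − (1+r)^(−48) = 0.662970612.
P = 74.2271 / 0.662970612 ≈ 111.96.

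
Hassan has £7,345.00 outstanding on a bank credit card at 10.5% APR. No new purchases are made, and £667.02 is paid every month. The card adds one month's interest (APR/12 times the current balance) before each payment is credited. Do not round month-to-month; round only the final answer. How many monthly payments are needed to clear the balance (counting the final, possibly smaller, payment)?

Monthly rate r = 10.5%/12 = 0.875% = 0.00875.
Recurrence: B ← B·(1+r) − £667.02.
Month 1: interest £64.27; balance after payment £6,742.25.
Month 2: interest £58.99; balance after payment £6,134.22.
Closed form: n = −ln(1 − rB₀/P)/ln(1+r) = −ln(0.90365)/ln(1.00875) ≈ 11.629, so the balance reaches zero during payment 12.

12 payments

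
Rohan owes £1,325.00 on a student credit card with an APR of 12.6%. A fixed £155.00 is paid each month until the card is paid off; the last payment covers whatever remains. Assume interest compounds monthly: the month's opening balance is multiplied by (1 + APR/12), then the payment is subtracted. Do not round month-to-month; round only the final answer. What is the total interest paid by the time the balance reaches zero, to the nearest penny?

£70.56

Monthly rate r = 12.6%/12 = 1.05% = 0.0105.
Payoff takes n = ⌈−ln(1 − rB₀/P)/ln(1+r)⌉ = ⌈9.004⌉ = 10 payments; the last is £0.56.
Total paid = 9·£155.00 + £0.56 = £1,395.56.
Total interest = total paid − principal = £1,395.56 − £1,325.00 = £70.56.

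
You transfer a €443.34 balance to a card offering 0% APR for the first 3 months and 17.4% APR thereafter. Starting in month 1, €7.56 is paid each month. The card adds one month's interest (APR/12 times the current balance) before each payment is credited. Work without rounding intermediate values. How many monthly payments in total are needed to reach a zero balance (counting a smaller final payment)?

Promo months 1–3 at r₀ = 0%/12 = 0; months 4+ at r₁ = 17.4%/12 = 0.0145.
After month 3 (no interest yet): B = €443.34 − 3·€7.56 = €420.66.
Then at r₁ with €7.56/mo: n₂ = −ln(1 − r₁·B/P)/ln(1+r₁) ≈ 114.21 → 115 more payments.

118 months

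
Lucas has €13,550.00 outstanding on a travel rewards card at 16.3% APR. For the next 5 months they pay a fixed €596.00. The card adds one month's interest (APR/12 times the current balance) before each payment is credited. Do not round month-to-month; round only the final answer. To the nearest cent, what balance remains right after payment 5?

€11,433.55

Monthly rate r = 16.3%/12 = 1.35833% = 0.0135833.
Each month: B ← B·(1+r) − €596.00.
Month 1: interest €184.05; balance after payment €13,138.05.
Month 2: interest €178.46; balance after payment €12,720.51.
Month 3: interest €172.79; balance after payment €12,297.30.
Month 4: interest €167.04; balance after payment €11,868.34.
Month 5: interest €161.21; balance after payment €11,433.55.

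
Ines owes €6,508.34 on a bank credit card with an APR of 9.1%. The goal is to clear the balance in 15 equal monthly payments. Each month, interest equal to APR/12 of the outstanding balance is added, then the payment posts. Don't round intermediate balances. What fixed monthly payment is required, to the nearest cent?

€460.68

Monthly rate r = 9.1%/12 = 0.758333% = 0.00758333.
Level-payment amortization: P = B₀·r / (1 − (1+r)^(−n)) = 6508.34·0.00758333 / (1 − 1.00758^(−15)).
Denominator 1 − (1+r)^(−15) = 0.107135876.
P = 49.3549 / 0.107135876 ≈ 460.68.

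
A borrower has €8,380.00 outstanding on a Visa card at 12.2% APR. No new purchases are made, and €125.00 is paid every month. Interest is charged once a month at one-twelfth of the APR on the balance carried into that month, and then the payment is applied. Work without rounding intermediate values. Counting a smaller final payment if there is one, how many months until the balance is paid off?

Monthly rate r = 12.2%/12 = 1.01667% = 0.0101667.
Recurrence: B ← B·(1+r) − €125.00.
Month 1: interest €85.20; balance after payment €8,340.20.
Month 2: interest €84.79; balance after payment €8,299.99.
Closed form: n = −ln(1 − rB₀/P)/ln(1+r) = −ln(0.31843)/ln(1.01017) ≈ 113.132, so the balance reaches zero during payment 114.

114 payments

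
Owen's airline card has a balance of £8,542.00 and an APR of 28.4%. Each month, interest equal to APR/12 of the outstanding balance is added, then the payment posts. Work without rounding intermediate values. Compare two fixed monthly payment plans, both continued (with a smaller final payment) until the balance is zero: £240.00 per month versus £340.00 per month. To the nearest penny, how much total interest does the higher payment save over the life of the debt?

Monthly rate r = 28.4%/12 = 2.36667% = 0.0236667.
At £240.00/mo: n = ⌈−ln(1 − rB₀/P)/ln(1+r)⌉ = 79 payments (last £233.96); total interest = total paid − £8,542.00 = £10,411.96.
At £340.00/mo: 39 payments (last £204.46); total interest £4,582.46.
Interest saved = £10,411.96 − £4,582.46 = £5,829.50.

£5,829.50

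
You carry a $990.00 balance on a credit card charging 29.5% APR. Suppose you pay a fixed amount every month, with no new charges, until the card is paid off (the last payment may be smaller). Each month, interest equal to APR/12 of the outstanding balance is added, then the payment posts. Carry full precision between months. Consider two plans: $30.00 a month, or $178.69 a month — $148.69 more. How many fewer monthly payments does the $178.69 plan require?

Monthly rate r = 29.5%/12 = 2.45833% = 0.0245833.
At $30.00/mo: n = ⌈−ln(1 − rB₀/P)/ln(1+r)⌉ = 69 payments (last $19.70); total interest = total paid − $990.00 = $1,069.70.
At $178.69/mo: 7 payments (last $5.19); total interest $87.33.
Payments saved = 69 − 7 = 62.

62 fewer payments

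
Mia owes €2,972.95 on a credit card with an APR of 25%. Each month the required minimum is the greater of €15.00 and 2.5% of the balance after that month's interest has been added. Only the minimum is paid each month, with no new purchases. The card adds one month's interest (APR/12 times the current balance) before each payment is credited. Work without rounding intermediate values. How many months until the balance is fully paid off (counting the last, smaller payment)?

Monthly rate r = 25%/12 = 2.08333% = 0.0208333.
While 2.5% of the post-interest balance exceeds €15.00, each month B ← (B·(1+r))·(1 − 0.025), i.e. B shrinks by the factor (1+r)·0.975 = 0.99531.
This holds for months 1–346. Entering month 347 the balance is €585.01; 2.5% of the post-interest balance is now below €15.00, so the flat €15.00 minimum applies from here.
From month 347 a fixed €15.00 at rate r clears €585.01 in 82 more payments. Total: 346 + 82 = 428 months.

428 months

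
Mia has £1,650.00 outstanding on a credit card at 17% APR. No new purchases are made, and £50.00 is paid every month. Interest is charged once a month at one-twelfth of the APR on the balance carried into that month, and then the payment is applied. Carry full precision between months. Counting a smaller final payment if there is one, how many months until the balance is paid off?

45 payments

Monthly rate r = 17%/12 = 1.41667% = 0.0141667.
Recurrence: B ← B·(1+r) − £50.00.
Month 1: interest £23.38; balance after payment £1,623.38.
Month 2: interest £23.00; balance after payment £1,596.37.
Closed form: n = −ln(1 − rB₀/P)/ln(1+r) = −ln(0.5325)/ln(1.01417) ≈ 44.797, so the balance reaches zero during payment 45.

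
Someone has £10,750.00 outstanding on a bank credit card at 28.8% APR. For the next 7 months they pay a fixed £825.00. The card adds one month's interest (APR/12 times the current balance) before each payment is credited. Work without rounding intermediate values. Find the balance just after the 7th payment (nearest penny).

£6,483.52

Monthly rate r = 28.8%/12 = 2.4% = 0.024.
Each month: B ← B·(1+r) − £825.00.
Month 1: interest £258.00; balance after payment £10,183.00.
Month 2: interest £244.39; balance after payment £9,602.39.
Month 3: interest £230.46; balance after payment £9,007.85.
Month 4: interest £216.19; balance after payment £8,399.04.
Month 5: interest £201.58; balance after payment £7,775.61.
Month 6: interest £186.61; balance after payment £7,137.23.
Month 7: interest £171.29; balance after payment £6,483.52.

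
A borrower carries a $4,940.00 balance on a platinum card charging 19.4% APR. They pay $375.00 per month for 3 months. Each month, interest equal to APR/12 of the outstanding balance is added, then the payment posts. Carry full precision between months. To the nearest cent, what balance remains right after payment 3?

$4,040.20

Monthly rate r = 19.4%/12 = 1.61667% = 0.0161667.
Each month: B ← B·(1+r) − $375.00.
Month 1: interest $79.86; balance after payment $4,644.86.
Month 2: interest $75.09; balance after payment $4,344.96.
Month 3: interest $70.24; balance after payment $4,040.20.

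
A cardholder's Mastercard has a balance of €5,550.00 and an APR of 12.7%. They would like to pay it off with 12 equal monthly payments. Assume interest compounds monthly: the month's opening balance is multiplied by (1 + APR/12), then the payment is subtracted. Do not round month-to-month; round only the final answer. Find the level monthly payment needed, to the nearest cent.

€494.93

Monthly rate r = 12.7%/12 = 1.05833% = 0.0105833.
Level-payment amortization: P = B₀·r / (1 − (1+r)^(−n)) = 5550.00·0.0105833 / (1 − 1.01058^(−12)).
Denominator 1 − (1+r)^(−12) = 0.118678385.
P = 58.7375 / 0.118678385 ≈ 494.93.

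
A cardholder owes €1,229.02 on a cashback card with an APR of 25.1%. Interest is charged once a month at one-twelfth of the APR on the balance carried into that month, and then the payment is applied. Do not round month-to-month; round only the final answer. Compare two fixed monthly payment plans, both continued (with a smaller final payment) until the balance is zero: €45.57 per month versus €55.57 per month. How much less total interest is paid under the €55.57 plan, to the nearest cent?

Monthly rate r = 25.1%/12 = 2.09167% = 0.0209167.
At €45.57/mo: n = ⌈−ln(1 − rB₀/P)/ln(1+r)⌉ = 41 payments (last €5.23); total interest = total paid − €1,229.02 = €599.01.
At €55.57/mo: 30 payments (last €55.56); total interest €438.07.
Interest saved = €599.01 − €438.07 = €160.94.

€160.94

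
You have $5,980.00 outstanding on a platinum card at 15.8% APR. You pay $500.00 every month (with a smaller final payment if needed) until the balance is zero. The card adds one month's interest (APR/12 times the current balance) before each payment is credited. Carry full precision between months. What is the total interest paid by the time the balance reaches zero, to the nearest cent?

Monthly rate r = 15.8%/12 = 1.31667% = 0.0131667.
Payoff takes n = ⌈−ln(1 − rB₀/P)/ln(1+r)⌉ = ⌈13.099⌉ = 14 payments; the last is $50.00.
Total paid = 13·$500.00 + $50.00 = $6,550.00.
Total interest = total paid − principal = $6,550.00 − $5,980.00 = $570.00.

$570.00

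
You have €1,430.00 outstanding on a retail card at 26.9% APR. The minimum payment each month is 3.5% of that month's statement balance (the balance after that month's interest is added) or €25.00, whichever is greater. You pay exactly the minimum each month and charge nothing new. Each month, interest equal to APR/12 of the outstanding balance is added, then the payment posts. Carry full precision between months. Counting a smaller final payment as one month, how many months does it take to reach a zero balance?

98 months

Monthly rate r = 26.9%/12 = 2.24167% = 0.0224167.
While 3.5% of the post-interest balance exceeds €25.00, each month B ← (B·(1+r))·(1 − 0.035), i.e. B shrinks by the factor (1+r)·0.965 = 0.98663.
This holds for months 1–54. Entering month 55 the balance is €691.38; 3.5% of the post-interest balance is now below €25.00, so the flat €25.00 minimum applies from here.
From month 55 a fixed €25.00 at rate r clears €691.38 in 44 more payments. Total: 54 + 44 = 98 months.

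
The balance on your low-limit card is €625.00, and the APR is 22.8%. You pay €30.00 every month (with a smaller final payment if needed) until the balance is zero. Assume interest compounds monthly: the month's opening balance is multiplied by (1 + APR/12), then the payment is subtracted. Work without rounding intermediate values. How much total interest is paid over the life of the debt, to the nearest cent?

Monthly rate r = 22.8%/12 = 1.9% = 0.019.
Payoff takes n = ⌈−ln(1 − rB₀/P)/ln(1+r)⌉ = ⌈26.772⌉ = 27 payments; the last is €23.22.
Total paid = 26·€30.00 + €23.22 = €803.22.
Total interest = total paid − principal = €803.22 − €625.00 = €178.22.

€178.22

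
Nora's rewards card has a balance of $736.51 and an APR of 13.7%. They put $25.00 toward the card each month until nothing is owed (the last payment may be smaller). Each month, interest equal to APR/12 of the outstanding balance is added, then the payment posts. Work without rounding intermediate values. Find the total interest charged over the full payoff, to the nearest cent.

Monthly rate r = 13.7%/12 = 1.14167% = 0.0114167.
Payoff takes n = ⌈−ln(1 − rB₀/P)/ln(1+r)⌉ = ⌈36.116⌉ = 37 payments; the last is $2.91.
Total paid = 36·$25.00 + $2.91 = $902.91.
Total interest = total paid − principal = $902.91 − $736.51 = $166.40.

$166.40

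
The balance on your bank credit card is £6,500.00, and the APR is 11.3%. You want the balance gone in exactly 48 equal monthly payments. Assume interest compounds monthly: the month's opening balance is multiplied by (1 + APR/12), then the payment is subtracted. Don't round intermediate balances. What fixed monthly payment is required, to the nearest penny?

Monthly rate r = 11.3%/12 = 0.941667% = 0.00941667.
Level-payment amortization: P = B₀·r / (1 − (1+r)^(−n)) = 6500.00·0.00941667 / (1 − 1.00942^(−48)).
Denominator 1 − (1+r)^(−48) = 0.362298581.
P = 61.2083 / 0.362298581 ≈ 168.94.

£168.94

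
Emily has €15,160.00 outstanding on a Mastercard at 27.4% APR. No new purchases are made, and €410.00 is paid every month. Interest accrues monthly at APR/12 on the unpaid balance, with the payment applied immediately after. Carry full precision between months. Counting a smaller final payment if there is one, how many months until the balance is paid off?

83 payments

Monthly rate r = 27.4%/12 = 2.28333% = 0.0228333.
Recurrence: B ← B·(1+r) − €410.00.
Month 1: interest €346.15; balance after payment €15,096.15.
Month 2: interest €344.70; balance after payment €15,030.85.
Closed form: n = −ln(1 − rB₀/P)/ln(1+r) = −ln(0.15572)/ln(1.02283) ≈ 82.372, so the balance reaches zero during payment 83.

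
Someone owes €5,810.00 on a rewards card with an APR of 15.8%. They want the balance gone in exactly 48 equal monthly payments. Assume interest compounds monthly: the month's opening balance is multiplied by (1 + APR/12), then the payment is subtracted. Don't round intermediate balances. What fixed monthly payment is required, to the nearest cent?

Monthly rate r = 15.8%/12 = 1.31667% = 0.0131667.
Level-payment amortization: P = B₀·r / (1 − (1+r)^(−n)) = 5810.00·0.0131667 / (1 − 1.01317^(−48)).
Denominator 1 − (1+r)^(−48) = 0.466275504.
P = 76.4983 / 0.466275504 ≈ 164.06.

€164.06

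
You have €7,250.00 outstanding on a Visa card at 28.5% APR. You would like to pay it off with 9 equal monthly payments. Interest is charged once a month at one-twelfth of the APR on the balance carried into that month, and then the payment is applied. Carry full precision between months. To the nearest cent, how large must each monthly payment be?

€904.21

Monthly rate r = 28.5%/12 = 2.375% = 0.02375.
Level-payment amortization: P = B₀·r / (1 − (1+r)^(−n)) = 7250.00·0.02375 / (1 − 1.02375^(−9)).
Denominator 1 − (1+r)^(−9) = 0.190429327.
P = 172.188 / 0.190429327 ≈ 904.21.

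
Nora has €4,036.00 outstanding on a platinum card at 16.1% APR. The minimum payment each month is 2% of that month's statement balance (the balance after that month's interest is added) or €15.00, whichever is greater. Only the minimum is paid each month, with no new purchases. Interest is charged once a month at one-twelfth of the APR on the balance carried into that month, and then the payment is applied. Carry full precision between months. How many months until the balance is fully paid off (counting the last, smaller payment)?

329 months

Monthly rate r = 16.1%/12 = 1.34167% = 0.0134167.
While 2% of the post-interest balance exceeds €15.00, each month B ← (B·(1+r))·(1 − 0.02), i.e. B shrinks by the factor (1+r)·0.98 = 0.99315.
This holds for months 1–247. Entering month 248 the balance is €738.65; 2% of the post-interest balance is now below €15.00, so the flat €15.00 minimum applies from here.
From month 248 a fixed €15.00 at rate r clears €738.65 in 82 more payments. Total: 247 + 82 = 329 months.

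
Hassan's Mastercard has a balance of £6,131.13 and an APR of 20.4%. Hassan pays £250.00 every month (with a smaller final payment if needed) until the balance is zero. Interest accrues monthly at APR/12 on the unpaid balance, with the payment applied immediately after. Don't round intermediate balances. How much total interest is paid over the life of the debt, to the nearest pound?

Monthly rate r = 20.4%/12 = 1.7% = 0.017.
Payoff takes n = ⌈−ln(1 − rB₀/P)/ln(1+r)⌉ = ⌈32.000⌉ = 32 payments; the last is £249.97.
Total paid = 31·£250.00 + £249.97 = £7,999.97.
Total interest = total paid − principal = £7,999.97 − £6,131.13 = £1,868.84.

£1,869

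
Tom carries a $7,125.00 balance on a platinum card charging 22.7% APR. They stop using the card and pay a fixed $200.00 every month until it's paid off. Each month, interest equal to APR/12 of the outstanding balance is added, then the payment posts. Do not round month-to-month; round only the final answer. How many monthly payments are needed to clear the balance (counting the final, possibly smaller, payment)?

Monthly rate r = 22.7%/12 = 1.89167% = 0.0189167.
Recurrence: B ← B·(1+r) − $200.00.
Month 1: interest $134.78; balance after payment $7,059.78.
Month 2: interest $133.55; balance after payment $6,993.33.
Closed form: n = −ln(1 − rB₀/P)/ln(1+r) = −ln(0.32609)/ln(1.01892) ≈ 59.796, so the balance reaches zero during payment 60.

60 payments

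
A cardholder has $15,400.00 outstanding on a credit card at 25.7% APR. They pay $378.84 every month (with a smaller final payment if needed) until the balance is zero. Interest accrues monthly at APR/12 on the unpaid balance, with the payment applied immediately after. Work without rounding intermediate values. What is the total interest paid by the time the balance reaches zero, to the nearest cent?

$21,157.80

Monthly rate r = 25.7%/12 = 2.14167% = 0.0214167.
Payoff takes n = ⌈−ln(1 − rB₀/P)/ln(1+r)⌉ = ⌈96.497⌉ = 97 payments; the last is $189.16.
Total paid = 96·$378.84 + $189.16 = $36,557.80.
Total interest = total paid − principal = $36,557.80 − $15,400.00 = $21,157.80.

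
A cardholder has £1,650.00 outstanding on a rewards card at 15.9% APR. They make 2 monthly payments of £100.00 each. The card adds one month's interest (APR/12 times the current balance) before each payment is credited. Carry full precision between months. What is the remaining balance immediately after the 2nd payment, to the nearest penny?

Monthly rate r = 15.9%/12 = 1.325% = 0.01325.
Each month: B ← B·(1+r) − £100.00.
Month 1: interest £21.86; balance after payment £1,571.86.
Month 2: interest £20.83; balance after payment £1,492.69.

£1,492.69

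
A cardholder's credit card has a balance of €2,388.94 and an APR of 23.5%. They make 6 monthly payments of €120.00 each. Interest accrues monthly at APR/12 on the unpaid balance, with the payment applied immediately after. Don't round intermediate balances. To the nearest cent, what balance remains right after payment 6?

€1,927.56

Monthly rate r = 23.5%/12 = 1.95833% = 0.0195833.
Each month: B ← B·(1+r) − €120.00.
Month 1: interest €46.78; balance after payment €2,315.72.
Month 2: interest €45.35; balance after payment €2,241.07.
Month 3: interest €43.89; balance after payment €2,164.96.
Month 4: interest €42.40; balance after payment €2,087.36.
Month 5: interest €40.88; balance after payment €2,008.24.
Month 6: interest €39.33; balance after payment €1,927.56.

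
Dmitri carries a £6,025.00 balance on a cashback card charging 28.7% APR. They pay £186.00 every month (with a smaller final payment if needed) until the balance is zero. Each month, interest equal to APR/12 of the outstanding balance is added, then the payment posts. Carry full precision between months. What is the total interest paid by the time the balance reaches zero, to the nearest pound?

Monthly rate r = 28.7%/12 = 2.39167% = 0.0239167.
Payoff takes n = ⌈−ln(1 − rB₀/P)/ln(1+r)⌉ = ⌈63.059⌉ = 64 payments; the last is £11.12.
Total paid = 63·£186.00 + £11.12 = £11,729.12.
Total interest = total paid − principal = £11,729.12 − £6,025.00 = £5,704.12.

£5,704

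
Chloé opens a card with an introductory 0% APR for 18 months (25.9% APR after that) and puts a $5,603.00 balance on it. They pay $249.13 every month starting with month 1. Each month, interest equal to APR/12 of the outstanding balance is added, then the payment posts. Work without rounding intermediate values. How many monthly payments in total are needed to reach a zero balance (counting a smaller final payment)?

Promo months 1–18 at r₀ = 0%/12 = 0; months 19+ at r₁ = 25.9%/12 = 0.0215833.
After month 18 (no interest yet): B = $5,603.00 − 18·$249.13 = $1,118.66.
Then at r₁ with $249.13/mo: n₂ = −ln(1 − r₁·B/P)/ln(1+r₁) ≈ 4.77 → 5 more payments.

23 payments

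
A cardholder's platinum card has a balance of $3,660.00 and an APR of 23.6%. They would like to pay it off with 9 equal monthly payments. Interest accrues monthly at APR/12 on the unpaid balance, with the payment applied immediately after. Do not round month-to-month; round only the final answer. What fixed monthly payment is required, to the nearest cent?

$447.69

Monthly rate r = 23.6%/12 = 1.96667% = 0.0196667.
Level-payment amortization: P = B₀·r / (1 − (1+r)^(−n)) = 3660.00·0.0196667 / (1 − 1.01967^(−9)).
Denominator 1 − (1+r)^(−9) = 0.160779663.
P = 71.98 / 0.160779663 ≈ 447.69.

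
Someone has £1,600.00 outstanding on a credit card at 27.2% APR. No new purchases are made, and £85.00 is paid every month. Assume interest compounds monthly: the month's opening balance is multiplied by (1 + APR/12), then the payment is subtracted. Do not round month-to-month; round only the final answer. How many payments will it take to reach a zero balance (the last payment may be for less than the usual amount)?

Monthly rate r = 27.2%/12 = 2.26667% = 0.0226667.
Recurrence: B ← B·(1+r) − £85.00.
Month 1: interest £36.27; balance after payment £1,551.27.
Month 2: interest £35.16; balance after payment £1,501.43.
Closed form: n = −ln(1 − rB₀/P)/ln(1+r) = −ln(0.57333)/ln(1.02267) ≈ 24.819, so the balance reaches zero during payment 25.

25 months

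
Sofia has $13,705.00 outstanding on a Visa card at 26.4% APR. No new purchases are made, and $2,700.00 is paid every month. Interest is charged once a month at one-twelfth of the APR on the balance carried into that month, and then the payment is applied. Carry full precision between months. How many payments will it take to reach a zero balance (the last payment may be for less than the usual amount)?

Monthly rate r = 26.4%/12 = 2.2% = 0.022.
Recurrence: B ← B·(1+r) − $2,700.00.
Month 1: interest $301.51; balance after payment $11,306.51.
Month 2: interest $248.74; balance after payment $8,855.25.
Month 3: interest $194.82; balance after payment $6,350.07.
Month 4: interest $139.70; balance after payment $3,789.77.
Month 5: interest $83.37; balance after payment $1,173.15.
Month 6: interest $25.81; balance after payment $0.00.

6 months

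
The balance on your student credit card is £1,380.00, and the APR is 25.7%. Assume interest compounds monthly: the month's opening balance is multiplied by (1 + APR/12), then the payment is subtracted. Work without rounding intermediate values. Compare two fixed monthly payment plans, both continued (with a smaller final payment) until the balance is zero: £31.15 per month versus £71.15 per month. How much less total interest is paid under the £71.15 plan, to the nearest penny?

Monthly rate r = 25.7%/12 = 2.14167% = 0.0214167.
At £31.15/mo: n = ⌈−ln(1 − rB₀/P)/ln(1+r)⌉ = 141 payments (last £7.80); total interest = total paid − £1,380.00 = £2,988.80.
At £71.15/mo: 26 payments (last £23.83); total interest £422.58.
Interest saved = £2,988.80 − £422.58 = £2,566.22.

£2,566.22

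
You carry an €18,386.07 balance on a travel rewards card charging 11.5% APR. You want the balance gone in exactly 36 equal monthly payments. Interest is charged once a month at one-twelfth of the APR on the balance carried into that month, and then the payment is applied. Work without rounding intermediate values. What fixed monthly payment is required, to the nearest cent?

Monthly rate r = 11.5%/12 = 0.958333% = 0.00958333.
Level-payment amortization: P = B₀·r / (1 − (1+r)^(−n)) = 18386.07·0.00958333 / (1 − 1.00958^(−36)).
Denominator 1 − (1+r)^(−36) = 0.29061534.
P = 176.2 / 0.29061534 ≈ 606.30.

€606.30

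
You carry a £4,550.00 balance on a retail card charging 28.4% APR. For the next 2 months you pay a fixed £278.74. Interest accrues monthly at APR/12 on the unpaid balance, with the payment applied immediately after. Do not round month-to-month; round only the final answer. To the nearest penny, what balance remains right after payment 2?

Monthly rate r = 28.4%/12 = 2.36667% = 0.0236667.
Each month: B ← B·(1+r) − £278.74.
Month 1: interest £107.68; balance after payment £4,378.94.
Month 2: interest £103.63; balance after payment £4,203.84.

£4,203.84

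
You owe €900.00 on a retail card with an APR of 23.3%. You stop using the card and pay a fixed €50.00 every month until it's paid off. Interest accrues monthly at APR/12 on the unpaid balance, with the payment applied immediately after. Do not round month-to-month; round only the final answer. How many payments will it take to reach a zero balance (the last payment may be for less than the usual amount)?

Monthly rate r = 23.3%/12 = 1.94167% = 0.0194167.
Recurrence: B ← B·(1+r) − €50.00.
Month 1: interest €17.48; balance after payment €867.48.
Month 2: interest €16.84; balance after payment €834.32.
Closed form: n = −ln(1 − rB₀/P)/ln(1+r) = −ln(0.6505)/ln(1.01942) ≈ 22.361, so the balance reaches zero during payment 23.

23 months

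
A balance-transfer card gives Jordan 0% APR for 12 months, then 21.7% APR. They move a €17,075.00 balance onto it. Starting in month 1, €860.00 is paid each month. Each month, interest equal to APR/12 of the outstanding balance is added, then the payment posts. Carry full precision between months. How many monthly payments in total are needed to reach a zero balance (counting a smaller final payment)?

21 months

Promo months 1–12 at r₀ = 0%/12 = 0; months 13+ at r₁ = 21.7%/12 = 0.0180833.
After month 12 (no interest yet): B = €17,075.00 − 12·€860.00 = €6,755.00.
Then at r₁ with €860.00/mo: n₂ = −ln(1 − r₁·B/P)/ln(1+r₁) ≈ 8.55 → 9 more payments.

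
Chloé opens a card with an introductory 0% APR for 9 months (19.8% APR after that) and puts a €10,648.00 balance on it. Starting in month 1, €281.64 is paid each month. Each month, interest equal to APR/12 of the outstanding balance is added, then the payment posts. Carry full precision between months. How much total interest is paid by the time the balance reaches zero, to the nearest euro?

Promo months 1–9 at r₀ = 0%/12 = 0; months 10+ at r₁ = 19.8%/12 = 0.0165.
After month 9 (no interest yet): B = €10,648.00 − 9·€281.64 = €8,113.24.
Then at r₁ with €281.64/mo: n₂ = −ln(1 − r₁·B/P)/ln(1+r₁) ≈ 39.41 → 40 more payments.
Total paid = 48·€281.64 + €116.09 = €13,634.81; interest = €13,634.81 − €10,648.00 = €2,986.81.

€2,987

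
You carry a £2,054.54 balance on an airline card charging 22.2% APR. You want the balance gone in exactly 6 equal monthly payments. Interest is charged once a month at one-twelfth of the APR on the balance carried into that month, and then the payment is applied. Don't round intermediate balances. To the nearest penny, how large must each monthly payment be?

Monthly rate r = 22.2%/12 = 1.85% = 0.0185.
Level-payment amortization: P = B₀·r / (1 − (1+r)^(−n)) = 2054.54·0.0185 / (1 − 1.0185^(−6)).
Denominator 1 − (1+r)^(−6) = 0.10415309.
P = 38.009 / 0.10415309 ≈ 364.93.

£364.93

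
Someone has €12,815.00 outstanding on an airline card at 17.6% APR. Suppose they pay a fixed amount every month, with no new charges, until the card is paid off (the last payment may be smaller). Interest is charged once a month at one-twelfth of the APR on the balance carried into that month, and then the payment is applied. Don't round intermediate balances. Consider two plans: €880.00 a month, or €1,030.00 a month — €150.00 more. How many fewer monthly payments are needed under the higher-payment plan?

3 fewer payments

Monthly rate r = 17.6%/12 = 1.46667% = 0.0146667.
At €880.00/mo: n = ⌈−ln(1 − rB₀/P)/ln(1+r)⌉ = 17 payments (last €443.17); total interest = total paid − €12,815.00 = €1,708.17.
At €1,030.00/mo: 14 payments (last €863.82); total interest €1,438.82.
Payments saved = 17 − 14 = 3.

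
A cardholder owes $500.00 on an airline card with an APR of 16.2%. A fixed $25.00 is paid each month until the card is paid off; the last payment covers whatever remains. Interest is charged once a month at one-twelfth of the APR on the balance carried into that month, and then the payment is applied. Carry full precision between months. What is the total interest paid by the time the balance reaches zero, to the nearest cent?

$86.76

Monthly rate r = 16.2%/12 = 1.35% = 0.0135.
Payoff takes n = ⌈−ln(1 − rB₀/P)/ln(1+r)⌉ = ⌈23.469⌉ = 24 payments; the last is $11.76.
Total paid = 23·$25.00 + $11.76 = $586.76.
Total interest = total paid − principal = $586.76 − $500.00 = $86.76.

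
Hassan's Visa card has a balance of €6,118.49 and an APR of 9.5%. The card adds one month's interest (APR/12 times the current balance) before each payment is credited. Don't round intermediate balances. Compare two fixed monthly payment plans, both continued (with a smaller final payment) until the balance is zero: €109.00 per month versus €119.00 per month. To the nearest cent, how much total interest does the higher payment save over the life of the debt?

€236.39

Monthly rate r = 9.5%/12 = 0.791667% = 0.00791667.
At €109.00/mo: n = ⌈−ln(1 − rB₀/P)/ln(1+r)⌉ = 75 payments (last €57.53); total interest = total paid − €6,118.49 = €2,005.04.
At €119.00/mo: 67 payments (last €33.14); total interest €1,768.65.
Interest saved = €2,005.04 − €1,768.65 = €236.39.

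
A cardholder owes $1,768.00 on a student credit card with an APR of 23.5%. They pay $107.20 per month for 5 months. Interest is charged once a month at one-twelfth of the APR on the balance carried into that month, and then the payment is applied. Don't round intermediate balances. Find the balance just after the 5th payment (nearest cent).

$1,390.62

Monthly rate r = 23.5%/12 = 1.95833% = 0.0195833.
Each month: B ← B·(1+r) − $107.20.
Month 1: interest $34.62; balance after payment $1,695.42.
Month 2: interest $33.20; balance after payment $1,621.43.
Month 3: interest $31.75; balance after payment $1,545.98.
Month 4: interest $30.28; balance after payment $1,469.05.
Month 5: interest $28.77; balance after payment $1,390.62.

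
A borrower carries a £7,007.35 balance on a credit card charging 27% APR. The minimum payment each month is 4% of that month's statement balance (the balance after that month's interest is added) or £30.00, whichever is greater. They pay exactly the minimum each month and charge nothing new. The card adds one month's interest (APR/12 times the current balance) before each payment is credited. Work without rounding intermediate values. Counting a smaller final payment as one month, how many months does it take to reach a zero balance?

Monthly rate r = 27%/12 = 2.25% = 0.0225.
While 4% of the post-interest balance exceeds £30.00, each month B ← (B·(1+r))·(1 − 0.04), i.e. B shrinks by the factor (1+r)·0.96 = 0.9816.
This holds for months 1–122. Entering month 123 the balance is £727.06; 4% of the post-interest balance is now below £30.00, so the flat £30.00 minimum applies from here.
From month 123 a fixed £30.00 at rate r clears £727.06 in 36 more payments. Total: 122 + 36 = 158 months.

158 months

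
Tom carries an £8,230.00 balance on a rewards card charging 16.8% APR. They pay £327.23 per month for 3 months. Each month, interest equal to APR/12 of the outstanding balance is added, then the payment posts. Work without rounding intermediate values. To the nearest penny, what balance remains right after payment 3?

£7,585.02

Monthly rate r = 16.8%/12 = 1.4% = 0.014.
Each month: B ← B·(1+r) − £327.23.
Month 1: interest £115.22; balance after payment £8,017.99.
Month 2: interest £112.25; balance after payment £7,803.01.
Month 3: interest £109.24; balance after payment £7,585.02.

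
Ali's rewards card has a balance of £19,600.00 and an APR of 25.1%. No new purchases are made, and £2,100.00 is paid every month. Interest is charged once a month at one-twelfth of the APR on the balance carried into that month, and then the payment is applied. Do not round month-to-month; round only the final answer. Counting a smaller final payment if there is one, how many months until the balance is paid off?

11 months

Monthly rate r = 25.1%/12 = 2.09167% = 0.0209167.
Recurrence: B ← B·(1+r) − £2,100.00.
Month 1: interest £409.97; balance after payment £17,909.97.
Month 2: interest £374.62; balance after payment £16,184.58.
Closed form: n = −ln(1 − rB₀/P)/ln(1+r) = −ln(0.80478)/ln(1.02092) ≈ 10.492, so the balance reaches zero during payment 11.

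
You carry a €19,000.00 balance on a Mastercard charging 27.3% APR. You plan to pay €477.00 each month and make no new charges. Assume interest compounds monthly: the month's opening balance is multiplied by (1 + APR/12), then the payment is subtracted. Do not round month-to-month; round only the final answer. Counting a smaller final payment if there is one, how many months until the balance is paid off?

106 months

Monthly rate r = 27.3%/12 = 2.275% = 0.02275.
Recurrence: B ← B·(1+r) − €477.00.
Month 1: interest €432.25; balance after payment €18,955.25.
Month 2: interest €431.23; balance after payment €18,909.48.
Closed form: n = −ln(1 − rB₀/P)/ln(1+r) = −ln(0.093816)/ln(1.02275) ≈ 105.197, so the balance reaches zero during payment 106.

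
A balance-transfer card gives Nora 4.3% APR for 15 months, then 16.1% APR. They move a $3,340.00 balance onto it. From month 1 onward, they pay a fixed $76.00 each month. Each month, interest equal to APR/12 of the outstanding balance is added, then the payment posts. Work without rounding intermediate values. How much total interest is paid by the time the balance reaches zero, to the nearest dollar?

$865

Promo months 1–15 at r₀ = 4.3%/12 = 0.00358333; months 16+ at r₁ = 16.1%/12 = 0.0134167.
After month 15: iterate B ← B·(1+r₀) − $76.00 for 15 months → $2,355.05.
Then at r₁ with $76.00/mo: n₂ = −ln(1 − r₁·B/P)/ln(1+r₁) ≈ 40.32 → 41 more payments.
Total paid = 55·$76.00 + $24.79 = $4,204.79; interest = $4,204.79 − $3,340.00 = $864.79.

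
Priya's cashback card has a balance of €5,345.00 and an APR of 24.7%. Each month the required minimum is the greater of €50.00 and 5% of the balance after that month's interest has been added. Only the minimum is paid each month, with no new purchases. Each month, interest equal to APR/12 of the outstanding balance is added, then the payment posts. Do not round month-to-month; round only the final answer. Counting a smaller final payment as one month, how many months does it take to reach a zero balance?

Monthly rate r = 24.7%/12 = 2.05833% = 0.0205833.
While 5% of the post-interest balance exceeds €50.00, each month B ← (B·(1+r))·(1 − 0.05), i.e. B shrinks by the factor (1+r)·0.95 = 0.96955.
This holds for months 1–55. Entering month 56 the balance is €975.91; 5% of the post-interest balance is now below €50.00, so the flat €50.00 minimum applies from here.
From month 56 a fixed €50.00 at rate r clears €975.91 in 26 more payments. Total: 55 + 26 = 81 months.

81 months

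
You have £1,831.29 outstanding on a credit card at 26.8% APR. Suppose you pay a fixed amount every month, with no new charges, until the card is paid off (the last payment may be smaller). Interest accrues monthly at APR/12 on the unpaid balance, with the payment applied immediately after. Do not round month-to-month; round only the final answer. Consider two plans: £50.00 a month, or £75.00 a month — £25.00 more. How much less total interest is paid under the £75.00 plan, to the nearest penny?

Monthly rate r = 26.8%/12 = 2.23333% = 0.0223333.
At £50.00/mo: n = ⌈−ln(1 − rB₀/P)/ln(1+r)⌉ = 78 payments (last £6.57); total interest = total paid − £1,831.29 = £2,025.28.
At £75.00/mo: 36 payments (last £51.42); total interest £845.13.
Interest saved = £2,025.28 − £845.13 = £1,180.15.

£1,180.15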